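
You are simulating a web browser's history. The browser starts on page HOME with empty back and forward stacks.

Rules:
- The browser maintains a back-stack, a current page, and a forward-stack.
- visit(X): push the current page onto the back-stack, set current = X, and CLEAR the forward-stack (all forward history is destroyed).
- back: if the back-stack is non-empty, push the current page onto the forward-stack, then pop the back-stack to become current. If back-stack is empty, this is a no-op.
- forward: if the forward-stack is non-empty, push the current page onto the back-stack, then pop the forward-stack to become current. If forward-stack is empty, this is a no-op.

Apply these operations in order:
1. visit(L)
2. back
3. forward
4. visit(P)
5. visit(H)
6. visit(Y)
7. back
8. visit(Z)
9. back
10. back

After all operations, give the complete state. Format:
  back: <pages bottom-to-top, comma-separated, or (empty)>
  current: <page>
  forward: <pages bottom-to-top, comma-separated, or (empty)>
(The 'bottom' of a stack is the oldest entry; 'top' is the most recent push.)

Answer: back: HOME,L
current: P
forward: Z,H

Derivation:
After 1 (visit(L)): cur=L back=1 fwd=0
After 2 (back): cur=HOME back=0 fwd=1
After 3 (forward): cur=L back=1 fwd=0
After 4 (visit(P)): cur=P back=2 fwd=0
After 5 (visit(H)): cur=H back=3 fwd=0
After 6 (visit(Y)): cur=Y back=4 fwd=0
After 7 (back): cur=H back=3 fwd=1
After 8 (visit(Z)): cur=Z back=4 fwd=0
After 9 (back): cur=H back=3 fwd=1
After 10 (back): cur=P back=2 fwd=2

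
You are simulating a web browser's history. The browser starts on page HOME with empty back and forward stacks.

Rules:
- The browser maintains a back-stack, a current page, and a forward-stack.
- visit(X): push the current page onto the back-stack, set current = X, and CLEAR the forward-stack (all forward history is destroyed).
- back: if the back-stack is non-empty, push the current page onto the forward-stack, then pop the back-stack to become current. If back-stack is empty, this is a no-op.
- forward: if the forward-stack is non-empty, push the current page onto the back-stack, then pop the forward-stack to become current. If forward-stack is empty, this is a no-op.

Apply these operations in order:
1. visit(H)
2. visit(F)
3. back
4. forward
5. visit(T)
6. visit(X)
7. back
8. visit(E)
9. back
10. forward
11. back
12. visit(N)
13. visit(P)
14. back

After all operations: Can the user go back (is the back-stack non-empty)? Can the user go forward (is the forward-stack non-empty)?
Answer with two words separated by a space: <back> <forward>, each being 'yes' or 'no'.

Answer: yes yes

Derivation:
After 1 (visit(H)): cur=H back=1 fwd=0
After 2 (visit(F)): cur=F back=2 fwd=0
After 3 (back): cur=H back=1 fwd=1
After 4 (forward): cur=F back=2 fwd=0
After 5 (visit(T)): cur=T back=3 fwd=0
After 6 (visit(X)): cur=X back=4 fwd=0
After 7 (back): cur=T back=3 fwd=1
After 8 (visit(E)): cur=E back=4 fwd=0
After 9 (back): cur=T back=3 fwd=1
After 10 (forward): cur=E back=4 fwd=0
After 11 (back): cur=T back=3 fwd=1
After 12 (visit(N)): cur=N back=4 fwd=0
After 13 (visit(P)): cur=P back=5 fwd=0
After 14 (back): cur=N back=4 fwd=1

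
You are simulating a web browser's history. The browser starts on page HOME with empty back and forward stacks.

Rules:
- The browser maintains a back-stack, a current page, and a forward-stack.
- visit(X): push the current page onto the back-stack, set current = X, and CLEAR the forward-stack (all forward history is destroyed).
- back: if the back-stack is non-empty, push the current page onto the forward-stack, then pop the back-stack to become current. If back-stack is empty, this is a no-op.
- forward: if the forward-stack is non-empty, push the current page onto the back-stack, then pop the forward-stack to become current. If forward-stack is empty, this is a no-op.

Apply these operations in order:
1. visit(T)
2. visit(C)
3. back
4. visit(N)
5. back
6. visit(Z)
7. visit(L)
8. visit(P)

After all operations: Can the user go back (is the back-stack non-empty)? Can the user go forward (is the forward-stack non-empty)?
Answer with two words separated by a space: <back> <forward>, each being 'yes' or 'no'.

Answer: yes no

Derivation:
After 1 (visit(T)): cur=T back=1 fwd=0
After 2 (visit(C)): cur=C back=2 fwd=0
After 3 (back): cur=T back=1 fwd=1
After 4 (visit(N)): cur=N back=2 fwd=0
After 5 (back): cur=T back=1 fwd=1
After 6 (visit(Z)): cur=Z back=2 fwd=0
After 7 (visit(L)): cur=L back=3 fwd=0
After 8 (visit(P)): cur=P back=4 fwd=0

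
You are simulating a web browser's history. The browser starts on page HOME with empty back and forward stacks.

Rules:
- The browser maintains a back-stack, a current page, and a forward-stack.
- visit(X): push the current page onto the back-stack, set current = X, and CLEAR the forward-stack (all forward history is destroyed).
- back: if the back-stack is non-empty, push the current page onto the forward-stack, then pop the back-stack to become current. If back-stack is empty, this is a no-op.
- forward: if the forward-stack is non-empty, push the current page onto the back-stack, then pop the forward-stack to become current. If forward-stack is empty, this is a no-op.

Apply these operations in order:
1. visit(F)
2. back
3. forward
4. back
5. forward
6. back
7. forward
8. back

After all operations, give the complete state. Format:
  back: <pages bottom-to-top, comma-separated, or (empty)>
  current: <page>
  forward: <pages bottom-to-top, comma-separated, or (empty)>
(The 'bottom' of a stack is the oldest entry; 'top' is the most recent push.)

Answer: back: (empty)
current: HOME
forward: F

Derivation:
After 1 (visit(F)): cur=F back=1 fwd=0
After 2 (back): cur=HOME back=0 fwd=1
After 3 (forward): cur=F back=1 fwd=0
After 4 (back): cur=HOME back=0 fwd=1
After 5 (forward): cur=F back=1 fwd=0
After 6 (back): cur=HOME back=0 fwd=1
After 7 (forward): cur=F back=1 fwd=0
After 8 (back): cur=HOME back=0 fwd=1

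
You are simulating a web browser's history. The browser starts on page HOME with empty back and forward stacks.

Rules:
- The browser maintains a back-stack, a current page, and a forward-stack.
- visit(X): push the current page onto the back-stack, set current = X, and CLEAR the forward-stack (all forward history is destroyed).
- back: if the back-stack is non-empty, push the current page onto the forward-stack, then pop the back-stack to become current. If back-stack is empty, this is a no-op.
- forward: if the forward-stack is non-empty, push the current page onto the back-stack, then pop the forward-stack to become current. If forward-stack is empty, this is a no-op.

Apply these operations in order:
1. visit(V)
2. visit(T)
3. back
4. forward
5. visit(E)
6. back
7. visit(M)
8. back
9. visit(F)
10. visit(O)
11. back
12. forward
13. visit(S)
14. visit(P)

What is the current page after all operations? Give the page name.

After 1 (visit(V)): cur=V back=1 fwd=0
After 2 (visit(T)): cur=T back=2 fwd=0
After 3 (back): cur=V back=1 fwd=1
After 4 (forward): cur=T back=2 fwd=0
After 5 (visit(E)): cur=E back=3 fwd=0
After 6 (back): cur=T back=2 fwd=1
After 7 (visit(M)): cur=M back=3 fwd=0
After 8 (back): cur=T back=2 fwd=1
After 9 (visit(F)): cur=F back=3 fwd=0
After 10 (visit(O)): cur=O back=4 fwd=0
After 11 (back): cur=F back=3 fwd=1
After 12 (forward): cur=O back=4 fwd=0
After 13 (visit(S)): cur=S back=5 fwd=0
After 14 (visit(P)): cur=P back=6 fwd=0

Answer: P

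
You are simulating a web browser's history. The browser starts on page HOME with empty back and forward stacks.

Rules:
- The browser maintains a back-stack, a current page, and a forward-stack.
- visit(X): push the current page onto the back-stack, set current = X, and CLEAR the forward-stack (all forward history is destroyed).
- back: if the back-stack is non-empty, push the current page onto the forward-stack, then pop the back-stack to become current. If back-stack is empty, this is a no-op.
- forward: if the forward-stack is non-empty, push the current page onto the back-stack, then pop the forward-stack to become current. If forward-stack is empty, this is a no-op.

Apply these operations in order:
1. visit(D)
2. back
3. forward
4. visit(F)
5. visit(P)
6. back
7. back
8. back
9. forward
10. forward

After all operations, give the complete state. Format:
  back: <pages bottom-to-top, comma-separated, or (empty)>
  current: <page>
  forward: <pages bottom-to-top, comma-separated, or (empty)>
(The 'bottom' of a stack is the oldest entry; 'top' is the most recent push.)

After 1 (visit(D)): cur=D back=1 fwd=0
After 2 (back): cur=HOME back=0 fwd=1
After 3 (forward): cur=D back=1 fwd=0
After 4 (visit(F)): cur=F back=2 fwd=0
After 5 (visit(P)): cur=P back=3 fwd=0
After 6 (back): cur=F back=2 fwd=1
After 7 (back): cur=D back=1 fwd=2
After 8 (back): cur=HOME back=0 fwd=3
After 9 (forward): cur=D back=1 fwd=2
After 10 (forward): cur=F back=2 fwd=1

Answer: back: HOME,D
current: F
forward: P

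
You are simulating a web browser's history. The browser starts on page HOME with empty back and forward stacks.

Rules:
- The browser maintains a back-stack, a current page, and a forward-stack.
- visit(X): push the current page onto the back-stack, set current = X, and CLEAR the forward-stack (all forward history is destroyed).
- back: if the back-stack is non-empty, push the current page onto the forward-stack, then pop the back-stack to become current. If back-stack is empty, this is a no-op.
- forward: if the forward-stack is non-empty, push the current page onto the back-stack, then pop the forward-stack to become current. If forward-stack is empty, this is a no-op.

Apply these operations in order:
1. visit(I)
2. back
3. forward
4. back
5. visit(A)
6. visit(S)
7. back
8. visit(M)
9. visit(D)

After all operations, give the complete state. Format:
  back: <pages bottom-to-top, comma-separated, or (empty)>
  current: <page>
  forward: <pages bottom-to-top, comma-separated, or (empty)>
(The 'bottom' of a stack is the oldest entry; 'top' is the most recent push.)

Answer: back: HOME,A,M
current: D
forward: (empty)

Derivation:
After 1 (visit(I)): cur=I back=1 fwd=0
After 2 (back): cur=HOME back=0 fwd=1
After 3 (forward): cur=I back=1 fwd=0
After 4 (back): cur=HOME back=0 fwd=1
After 5 (visit(A)): cur=A back=1 fwd=0
After 6 (visit(S)): cur=S back=2 fwd=0
After 7 (back): cur=A back=1 fwd=1
After 8 (visit(M)): cur=M back=2 fwd=0
After 9 (visit(D)): cur=D back=3 fwd=0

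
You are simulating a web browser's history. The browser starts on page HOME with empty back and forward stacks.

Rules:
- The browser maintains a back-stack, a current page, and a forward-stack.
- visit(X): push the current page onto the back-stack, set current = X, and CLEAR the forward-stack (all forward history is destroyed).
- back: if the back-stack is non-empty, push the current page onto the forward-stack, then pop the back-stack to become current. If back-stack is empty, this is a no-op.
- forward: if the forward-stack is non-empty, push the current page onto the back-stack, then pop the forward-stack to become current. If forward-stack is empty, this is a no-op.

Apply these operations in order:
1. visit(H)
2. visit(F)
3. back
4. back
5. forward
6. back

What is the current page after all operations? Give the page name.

After 1 (visit(H)): cur=H back=1 fwd=0
After 2 (visit(F)): cur=F back=2 fwd=0
After 3 (back): cur=H back=1 fwd=1
After 4 (back): cur=HOME back=0 fwd=2
After 5 (forward): cur=H back=1 fwd=1
After 6 (back): cur=HOME back=0 fwd=2

Answer: HOME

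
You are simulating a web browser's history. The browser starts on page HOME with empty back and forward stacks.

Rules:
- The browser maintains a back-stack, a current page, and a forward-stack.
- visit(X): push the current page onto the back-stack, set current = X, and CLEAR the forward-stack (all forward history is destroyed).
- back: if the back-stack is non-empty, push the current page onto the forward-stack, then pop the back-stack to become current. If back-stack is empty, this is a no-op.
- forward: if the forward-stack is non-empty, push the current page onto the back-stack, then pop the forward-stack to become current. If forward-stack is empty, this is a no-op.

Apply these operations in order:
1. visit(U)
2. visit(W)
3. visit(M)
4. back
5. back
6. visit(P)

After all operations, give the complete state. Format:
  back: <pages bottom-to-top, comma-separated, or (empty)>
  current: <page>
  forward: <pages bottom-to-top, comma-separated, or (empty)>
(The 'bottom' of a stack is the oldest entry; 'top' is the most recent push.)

Answer: back: HOME,U
current: P
forward: (empty)

Derivation:
After 1 (visit(U)): cur=U back=1 fwd=0
After 2 (visit(W)): cur=W back=2 fwd=0
After 3 (visit(M)): cur=M back=3 fwd=0
After 4 (back): cur=W back=2 fwd=1
After 5 (back): cur=U back=1 fwd=2
After 6 (visit(P)): cur=P back=2 fwd=0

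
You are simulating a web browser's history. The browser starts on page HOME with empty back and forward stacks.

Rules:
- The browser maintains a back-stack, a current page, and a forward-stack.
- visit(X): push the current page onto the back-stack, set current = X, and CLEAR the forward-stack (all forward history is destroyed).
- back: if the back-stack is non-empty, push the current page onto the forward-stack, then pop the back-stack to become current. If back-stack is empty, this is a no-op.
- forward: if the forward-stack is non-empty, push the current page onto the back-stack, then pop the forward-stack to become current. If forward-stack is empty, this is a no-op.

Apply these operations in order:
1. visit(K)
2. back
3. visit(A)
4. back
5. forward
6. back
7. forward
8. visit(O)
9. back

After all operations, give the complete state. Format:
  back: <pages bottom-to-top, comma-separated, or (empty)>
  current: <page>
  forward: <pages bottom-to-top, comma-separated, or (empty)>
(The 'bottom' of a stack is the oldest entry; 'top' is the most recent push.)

After 1 (visit(K)): cur=K back=1 fwd=0
After 2 (back): cur=HOME back=0 fwd=1
After 3 (visit(A)): cur=A back=1 fwd=0
After 4 (back): cur=HOME back=0 fwd=1
After 5 (forward): cur=A back=1 fwd=0
After 6 (back): cur=HOME back=0 fwd=1
After 7 (forward): cur=A back=1 fwd=0
After 8 (visit(O)): cur=O back=2 fwd=0
After 9 (back): cur=A back=1 fwd=1

Answer: back: HOME
current: A
forward: O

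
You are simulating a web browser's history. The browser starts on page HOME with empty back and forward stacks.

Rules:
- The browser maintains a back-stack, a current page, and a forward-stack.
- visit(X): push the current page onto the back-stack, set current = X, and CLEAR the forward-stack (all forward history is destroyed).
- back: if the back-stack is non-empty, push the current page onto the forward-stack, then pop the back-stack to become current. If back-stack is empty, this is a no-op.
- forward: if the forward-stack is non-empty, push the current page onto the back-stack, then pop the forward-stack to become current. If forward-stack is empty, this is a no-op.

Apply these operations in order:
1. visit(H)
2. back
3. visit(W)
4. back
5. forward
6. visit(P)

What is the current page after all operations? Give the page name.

Answer: P

Derivation:
After 1 (visit(H)): cur=H back=1 fwd=0
After 2 (back): cur=HOME back=0 fwd=1
After 3 (visit(W)): cur=W back=1 fwd=0
After 4 (back): cur=HOME back=0 fwd=1
After 5 (forward): cur=W back=1 fwd=0
After 6 (visit(P)): cur=P back=2 fwd=0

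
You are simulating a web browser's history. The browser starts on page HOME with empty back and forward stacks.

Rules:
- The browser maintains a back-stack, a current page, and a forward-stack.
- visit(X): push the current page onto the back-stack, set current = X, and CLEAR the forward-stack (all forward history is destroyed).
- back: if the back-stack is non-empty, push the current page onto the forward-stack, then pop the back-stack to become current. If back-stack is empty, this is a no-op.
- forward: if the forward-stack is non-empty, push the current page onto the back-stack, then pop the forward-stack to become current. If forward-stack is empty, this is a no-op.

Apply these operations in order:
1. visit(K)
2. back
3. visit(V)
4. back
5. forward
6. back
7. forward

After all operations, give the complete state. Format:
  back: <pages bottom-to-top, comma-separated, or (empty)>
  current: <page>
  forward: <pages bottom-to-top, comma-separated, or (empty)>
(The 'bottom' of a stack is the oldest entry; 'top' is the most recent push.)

After 1 (visit(K)): cur=K back=1 fwd=0
After 2 (back): cur=HOME back=0 fwd=1
After 3 (visit(V)): cur=V back=1 fwd=0
After 4 (back): cur=HOME back=0 fwd=1
After 5 (forward): cur=V back=1 fwd=0
After 6 (back): cur=HOME back=0 fwd=1
After 7 (forward): cur=V back=1 fwd=0

Answer: back: HOME
current: V
forward: (empty)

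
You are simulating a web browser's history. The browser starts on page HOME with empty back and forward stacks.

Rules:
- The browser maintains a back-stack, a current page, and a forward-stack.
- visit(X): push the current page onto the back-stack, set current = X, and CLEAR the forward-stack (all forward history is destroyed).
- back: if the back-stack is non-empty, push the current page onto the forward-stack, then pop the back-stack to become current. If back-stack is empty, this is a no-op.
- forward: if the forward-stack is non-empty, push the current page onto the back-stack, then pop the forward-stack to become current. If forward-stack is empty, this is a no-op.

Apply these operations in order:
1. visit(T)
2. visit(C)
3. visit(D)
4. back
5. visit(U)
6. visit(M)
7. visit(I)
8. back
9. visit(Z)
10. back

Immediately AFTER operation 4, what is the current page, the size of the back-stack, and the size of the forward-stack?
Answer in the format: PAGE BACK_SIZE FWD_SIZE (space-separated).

After 1 (visit(T)): cur=T back=1 fwd=0
After 2 (visit(C)): cur=C back=2 fwd=0
After 3 (visit(D)): cur=D back=3 fwd=0
After 4 (back): cur=C back=2 fwd=1

C 2 1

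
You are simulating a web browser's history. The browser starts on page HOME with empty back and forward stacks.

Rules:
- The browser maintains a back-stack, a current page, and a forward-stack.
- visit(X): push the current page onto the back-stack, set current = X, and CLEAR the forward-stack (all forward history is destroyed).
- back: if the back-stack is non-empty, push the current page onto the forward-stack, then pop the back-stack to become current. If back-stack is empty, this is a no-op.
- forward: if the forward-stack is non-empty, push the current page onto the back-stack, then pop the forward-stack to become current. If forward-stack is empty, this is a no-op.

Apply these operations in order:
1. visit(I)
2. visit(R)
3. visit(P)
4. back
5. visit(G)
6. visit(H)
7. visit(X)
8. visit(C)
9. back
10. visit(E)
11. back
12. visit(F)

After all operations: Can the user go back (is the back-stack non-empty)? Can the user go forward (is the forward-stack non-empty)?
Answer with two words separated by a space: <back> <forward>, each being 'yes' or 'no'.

After 1 (visit(I)): cur=I back=1 fwd=0
After 2 (visit(R)): cur=R back=2 fwd=0
After 3 (visit(P)): cur=P back=3 fwd=0
After 4 (back): cur=R back=2 fwd=1
After 5 (visit(G)): cur=G back=3 fwd=0
After 6 (visit(H)): cur=H back=4 fwd=0
After 7 (visit(X)): cur=X back=5 fwd=0
After 8 (visit(C)): cur=C back=6 fwd=0
After 9 (back): cur=X back=5 fwd=1
After 10 (visit(E)): cur=E back=6 fwd=0
After 11 (back): cur=X back=5 fwd=1
After 12 (visit(F)): cur=F back=6 fwd=0

Answer: yes no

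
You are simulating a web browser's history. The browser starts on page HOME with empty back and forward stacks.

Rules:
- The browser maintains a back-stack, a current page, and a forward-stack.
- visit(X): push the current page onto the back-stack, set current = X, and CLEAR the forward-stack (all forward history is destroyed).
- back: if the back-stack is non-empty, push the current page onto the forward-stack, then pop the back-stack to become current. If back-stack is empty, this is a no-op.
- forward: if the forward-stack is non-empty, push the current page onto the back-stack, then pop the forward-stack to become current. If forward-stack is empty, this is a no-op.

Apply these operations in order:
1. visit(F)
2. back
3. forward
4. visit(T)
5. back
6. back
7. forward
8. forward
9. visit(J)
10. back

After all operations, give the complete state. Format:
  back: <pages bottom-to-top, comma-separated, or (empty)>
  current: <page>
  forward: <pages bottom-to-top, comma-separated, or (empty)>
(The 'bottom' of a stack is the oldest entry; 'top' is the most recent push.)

Answer: back: HOME,F
current: T
forward: J

Derivation:
After 1 (visit(F)): cur=F back=1 fwd=0
After 2 (back): cur=HOME back=0 fwd=1
After 3 (forward): cur=F back=1 fwd=0
After 4 (visit(T)): cur=T back=2 fwd=0
After 5 (back): cur=F back=1 fwd=1
After 6 (back): cur=HOME back=0 fwd=2
After 7 (forward): cur=F back=1 fwd=1
After 8 (forward): cur=T back=2 fwd=0
After 9 (visit(J)): cur=J back=3 fwd=0
After 10 (back): cur=T back=2 fwd=1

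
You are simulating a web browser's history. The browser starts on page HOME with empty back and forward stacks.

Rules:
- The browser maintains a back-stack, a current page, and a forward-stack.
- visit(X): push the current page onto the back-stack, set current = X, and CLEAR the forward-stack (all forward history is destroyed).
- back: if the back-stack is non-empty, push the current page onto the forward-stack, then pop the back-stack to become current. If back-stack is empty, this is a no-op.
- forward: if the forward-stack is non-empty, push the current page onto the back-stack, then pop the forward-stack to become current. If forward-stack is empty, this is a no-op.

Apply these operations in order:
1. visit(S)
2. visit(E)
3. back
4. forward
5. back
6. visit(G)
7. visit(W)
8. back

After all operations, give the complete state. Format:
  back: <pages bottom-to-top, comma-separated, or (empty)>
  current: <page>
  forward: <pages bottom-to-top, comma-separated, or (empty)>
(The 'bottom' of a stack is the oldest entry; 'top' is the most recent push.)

After 1 (visit(S)): cur=S back=1 fwd=0
After 2 (visit(E)): cur=E back=2 fwd=0
After 3 (back): cur=S back=1 fwd=1
After 4 (forward): cur=E back=2 fwd=0
After 5 (back): cur=S back=1 fwd=1
After 6 (visit(G)): cur=G back=2 fwd=0
After 7 (visit(W)): cur=W back=3 fwd=0
After 8 (back): cur=G back=2 fwd=1

Answer: back: HOME,S
current: G
forward: W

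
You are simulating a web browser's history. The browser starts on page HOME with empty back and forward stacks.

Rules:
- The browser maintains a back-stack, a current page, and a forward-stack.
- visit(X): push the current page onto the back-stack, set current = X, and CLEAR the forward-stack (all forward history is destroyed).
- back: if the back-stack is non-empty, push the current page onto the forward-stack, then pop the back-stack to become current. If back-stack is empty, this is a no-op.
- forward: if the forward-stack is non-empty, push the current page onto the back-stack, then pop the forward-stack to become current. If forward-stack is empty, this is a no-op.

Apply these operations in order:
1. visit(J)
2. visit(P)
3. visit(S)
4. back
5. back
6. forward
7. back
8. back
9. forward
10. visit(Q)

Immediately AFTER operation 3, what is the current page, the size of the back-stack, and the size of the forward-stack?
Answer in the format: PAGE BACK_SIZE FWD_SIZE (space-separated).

After 1 (visit(J)): cur=J back=1 fwd=0
After 2 (visit(P)): cur=P back=2 fwd=0
After 3 (visit(S)): cur=S back=3 fwd=0

S 3 0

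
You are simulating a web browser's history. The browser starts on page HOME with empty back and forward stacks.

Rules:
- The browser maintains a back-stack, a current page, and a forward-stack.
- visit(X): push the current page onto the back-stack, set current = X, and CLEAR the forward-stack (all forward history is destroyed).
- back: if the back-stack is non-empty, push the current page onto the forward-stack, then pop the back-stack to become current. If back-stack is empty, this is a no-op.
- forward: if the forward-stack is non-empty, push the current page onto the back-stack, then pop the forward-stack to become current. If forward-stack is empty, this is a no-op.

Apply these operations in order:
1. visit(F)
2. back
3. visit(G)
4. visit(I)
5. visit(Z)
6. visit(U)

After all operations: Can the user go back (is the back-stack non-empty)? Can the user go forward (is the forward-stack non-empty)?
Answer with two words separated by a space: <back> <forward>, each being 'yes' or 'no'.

Answer: yes no

Derivation:
After 1 (visit(F)): cur=F back=1 fwd=0
After 2 (back): cur=HOME back=0 fwd=1
After 3 (visit(G)): cur=G back=1 fwd=0
After 4 (visit(I)): cur=I back=2 fwd=0
After 5 (visit(Z)): cur=Z back=3 fwd=0
After 6 (visit(U)): cur=U back=4 fwd=0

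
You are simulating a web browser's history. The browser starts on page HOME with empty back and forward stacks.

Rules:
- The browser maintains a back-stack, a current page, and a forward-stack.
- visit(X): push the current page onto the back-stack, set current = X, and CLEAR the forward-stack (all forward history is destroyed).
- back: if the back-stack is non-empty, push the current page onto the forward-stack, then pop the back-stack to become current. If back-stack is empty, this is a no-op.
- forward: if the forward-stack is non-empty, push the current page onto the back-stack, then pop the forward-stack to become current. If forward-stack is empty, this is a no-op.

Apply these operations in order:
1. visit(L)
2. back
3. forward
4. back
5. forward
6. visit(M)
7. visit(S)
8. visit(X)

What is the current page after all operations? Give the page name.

After 1 (visit(L)): cur=L back=1 fwd=0
After 2 (back): cur=HOME back=0 fwd=1
After 3 (forward): cur=L back=1 fwd=0
After 4 (back): cur=HOME back=0 fwd=1
After 5 (forward): cur=L back=1 fwd=0
After 6 (visit(M)): cur=M back=2 fwd=0
After 7 (visit(S)): cur=S back=3 fwd=0
After 8 (visit(X)): cur=X back=4 fwd=0

Answer: X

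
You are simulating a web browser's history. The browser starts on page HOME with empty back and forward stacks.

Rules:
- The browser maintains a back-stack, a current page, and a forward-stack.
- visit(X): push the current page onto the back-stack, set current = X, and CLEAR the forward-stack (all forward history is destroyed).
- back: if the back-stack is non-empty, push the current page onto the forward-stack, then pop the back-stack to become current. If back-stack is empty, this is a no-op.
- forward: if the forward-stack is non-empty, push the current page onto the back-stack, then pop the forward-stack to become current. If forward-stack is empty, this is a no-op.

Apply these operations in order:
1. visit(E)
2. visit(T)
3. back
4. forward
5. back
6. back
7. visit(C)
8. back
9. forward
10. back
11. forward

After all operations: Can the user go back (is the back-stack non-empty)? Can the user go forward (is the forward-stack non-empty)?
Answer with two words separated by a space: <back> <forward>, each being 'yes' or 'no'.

After 1 (visit(E)): cur=E back=1 fwd=0
After 2 (visit(T)): cur=T back=2 fwd=0
After 3 (back): cur=E back=1 fwd=1
After 4 (forward): cur=T back=2 fwd=0
After 5 (back): cur=E back=1 fwd=1
After 6 (back): cur=HOME back=0 fwd=2
After 7 (visit(C)): cur=C back=1 fwd=0
After 8 (back): cur=HOME back=0 fwd=1
After 9 (forward): cur=C back=1 fwd=0
After 10 (back): cur=HOME back=0 fwd=1
After 11 (forward): cur=C back=1 fwd=0

Answer: yes no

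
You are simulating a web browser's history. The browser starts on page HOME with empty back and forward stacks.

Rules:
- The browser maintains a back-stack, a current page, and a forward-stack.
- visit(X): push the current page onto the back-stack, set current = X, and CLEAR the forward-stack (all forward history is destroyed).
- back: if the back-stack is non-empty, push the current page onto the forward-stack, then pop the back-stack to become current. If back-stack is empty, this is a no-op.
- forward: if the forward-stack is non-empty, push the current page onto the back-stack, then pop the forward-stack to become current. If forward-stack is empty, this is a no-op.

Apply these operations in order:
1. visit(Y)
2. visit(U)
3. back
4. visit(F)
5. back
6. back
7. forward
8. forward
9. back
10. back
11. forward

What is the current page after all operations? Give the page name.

Answer: Y

Derivation:
After 1 (visit(Y)): cur=Y back=1 fwd=0
After 2 (visit(U)): cur=U back=2 fwd=0
After 3 (back): cur=Y back=1 fwd=1
After 4 (visit(F)): cur=F back=2 fwd=0
After 5 (back): cur=Y back=1 fwd=1
After 6 (back): cur=HOME back=0 fwd=2
After 7 (forward): cur=Y back=1 fwd=1
After 8 (forward): cur=F back=2 fwd=0
After 9 (back): cur=Y back=1 fwd=1
After 10 (back): cur=HOME back=0 fwd=2
After 11 (forward): cur=Y back=1 fwd=1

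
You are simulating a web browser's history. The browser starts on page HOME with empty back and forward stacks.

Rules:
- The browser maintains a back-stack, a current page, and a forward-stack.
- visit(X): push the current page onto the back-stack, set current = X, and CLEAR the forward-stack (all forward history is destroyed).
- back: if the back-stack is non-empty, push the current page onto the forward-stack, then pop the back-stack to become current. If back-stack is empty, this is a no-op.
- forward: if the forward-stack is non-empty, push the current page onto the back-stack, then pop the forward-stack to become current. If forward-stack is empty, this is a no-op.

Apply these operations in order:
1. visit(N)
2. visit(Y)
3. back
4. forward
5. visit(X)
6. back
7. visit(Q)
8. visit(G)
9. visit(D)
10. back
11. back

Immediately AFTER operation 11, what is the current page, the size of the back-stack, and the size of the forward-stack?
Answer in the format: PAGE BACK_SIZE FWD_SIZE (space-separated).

After 1 (visit(N)): cur=N back=1 fwd=0
After 2 (visit(Y)): cur=Y back=2 fwd=0
After 3 (back): cur=N back=1 fwd=1
After 4 (forward): cur=Y back=2 fwd=0
After 5 (visit(X)): cur=X back=3 fwd=0
After 6 (back): cur=Y back=2 fwd=1
After 7 (visit(Q)): cur=Q back=3 fwd=0
After 8 (visit(G)): cur=G back=4 fwd=0
After 9 (visit(D)): cur=D back=5 fwd=0
After 10 (back): cur=G back=4 fwd=1
After 11 (back): cur=Q back=3 fwd=2

Q 3 2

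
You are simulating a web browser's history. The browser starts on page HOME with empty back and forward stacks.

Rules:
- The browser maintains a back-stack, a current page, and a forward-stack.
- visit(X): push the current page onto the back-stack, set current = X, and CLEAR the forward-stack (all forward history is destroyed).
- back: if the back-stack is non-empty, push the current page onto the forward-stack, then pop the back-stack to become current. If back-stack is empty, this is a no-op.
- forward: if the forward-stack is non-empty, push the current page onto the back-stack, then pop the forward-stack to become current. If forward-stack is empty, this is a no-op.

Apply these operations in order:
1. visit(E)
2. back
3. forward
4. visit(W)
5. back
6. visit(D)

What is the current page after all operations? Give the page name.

Answer: D

Derivation:
After 1 (visit(E)): cur=E back=1 fwd=0
After 2 (back): cur=HOME back=0 fwd=1
After 3 (forward): cur=E back=1 fwd=0
After 4 (visit(W)): cur=W back=2 fwd=0
After 5 (back): cur=E back=1 fwd=1
After 6 (visit(D)): cur=D back=2 fwd=0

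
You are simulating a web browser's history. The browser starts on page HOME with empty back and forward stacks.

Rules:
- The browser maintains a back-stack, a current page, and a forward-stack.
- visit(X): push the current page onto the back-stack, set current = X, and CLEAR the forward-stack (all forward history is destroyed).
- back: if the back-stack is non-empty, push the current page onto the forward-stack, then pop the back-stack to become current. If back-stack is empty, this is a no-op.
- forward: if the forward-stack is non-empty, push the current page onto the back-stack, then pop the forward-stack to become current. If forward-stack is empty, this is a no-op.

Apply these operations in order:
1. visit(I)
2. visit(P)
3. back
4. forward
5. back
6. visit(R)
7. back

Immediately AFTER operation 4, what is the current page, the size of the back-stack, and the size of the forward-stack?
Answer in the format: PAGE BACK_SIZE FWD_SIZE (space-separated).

After 1 (visit(I)): cur=I back=1 fwd=0
After 2 (visit(P)): cur=P back=2 fwd=0
After 3 (back): cur=I back=1 fwd=1
After 4 (forward): cur=P back=2 fwd=0

P 2 0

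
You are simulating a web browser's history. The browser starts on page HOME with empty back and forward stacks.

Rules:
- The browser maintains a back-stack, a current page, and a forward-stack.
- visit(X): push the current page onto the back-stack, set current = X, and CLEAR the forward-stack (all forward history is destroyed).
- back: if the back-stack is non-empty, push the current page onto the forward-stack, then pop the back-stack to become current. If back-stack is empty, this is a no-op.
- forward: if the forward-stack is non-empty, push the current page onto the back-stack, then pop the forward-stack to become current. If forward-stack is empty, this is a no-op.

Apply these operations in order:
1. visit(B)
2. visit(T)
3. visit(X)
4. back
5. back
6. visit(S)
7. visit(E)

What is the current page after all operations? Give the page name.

After 1 (visit(B)): cur=B back=1 fwd=0
After 2 (visit(T)): cur=T back=2 fwd=0
After 3 (visit(X)): cur=X back=3 fwd=0
After 4 (back): cur=T back=2 fwd=1
After 5 (back): cur=B back=1 fwd=2
After 6 (visit(S)): cur=S back=2 fwd=0
After 7 (visit(E)): cur=E back=3 fwd=0

Answer: E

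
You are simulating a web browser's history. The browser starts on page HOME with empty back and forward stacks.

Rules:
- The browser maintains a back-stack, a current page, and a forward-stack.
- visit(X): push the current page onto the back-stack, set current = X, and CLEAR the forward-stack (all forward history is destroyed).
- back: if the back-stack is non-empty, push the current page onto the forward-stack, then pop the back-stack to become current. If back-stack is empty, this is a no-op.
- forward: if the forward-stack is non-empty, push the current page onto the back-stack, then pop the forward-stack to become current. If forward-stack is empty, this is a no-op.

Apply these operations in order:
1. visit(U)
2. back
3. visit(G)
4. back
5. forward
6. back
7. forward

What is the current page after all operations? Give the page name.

After 1 (visit(U)): cur=U back=1 fwd=0
After 2 (back): cur=HOME back=0 fwd=1
After 3 (visit(G)): cur=G back=1 fwd=0
After 4 (back): cur=HOME back=0 fwd=1
After 5 (forward): cur=G back=1 fwd=0
After 6 (back): cur=HOME back=0 fwd=1
After 7 (forward): cur=G back=1 fwd=0

Answer: G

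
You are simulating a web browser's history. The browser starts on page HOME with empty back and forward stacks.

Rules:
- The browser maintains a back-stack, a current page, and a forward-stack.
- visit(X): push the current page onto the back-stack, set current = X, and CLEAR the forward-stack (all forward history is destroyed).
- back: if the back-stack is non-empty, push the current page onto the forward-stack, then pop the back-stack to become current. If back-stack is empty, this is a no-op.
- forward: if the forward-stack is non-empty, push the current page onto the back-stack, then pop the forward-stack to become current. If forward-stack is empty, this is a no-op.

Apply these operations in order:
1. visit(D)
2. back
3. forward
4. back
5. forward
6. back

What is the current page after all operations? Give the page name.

Answer: HOME

Derivation:
After 1 (visit(D)): cur=D back=1 fwd=0
After 2 (back): cur=HOME back=0 fwd=1
After 3 (forward): cur=D back=1 fwd=0
After 4 (back): cur=HOME back=0 fwd=1
After 5 (forward): cur=D back=1 fwd=0
After 6 (back): cur=HOME back=0 fwd=1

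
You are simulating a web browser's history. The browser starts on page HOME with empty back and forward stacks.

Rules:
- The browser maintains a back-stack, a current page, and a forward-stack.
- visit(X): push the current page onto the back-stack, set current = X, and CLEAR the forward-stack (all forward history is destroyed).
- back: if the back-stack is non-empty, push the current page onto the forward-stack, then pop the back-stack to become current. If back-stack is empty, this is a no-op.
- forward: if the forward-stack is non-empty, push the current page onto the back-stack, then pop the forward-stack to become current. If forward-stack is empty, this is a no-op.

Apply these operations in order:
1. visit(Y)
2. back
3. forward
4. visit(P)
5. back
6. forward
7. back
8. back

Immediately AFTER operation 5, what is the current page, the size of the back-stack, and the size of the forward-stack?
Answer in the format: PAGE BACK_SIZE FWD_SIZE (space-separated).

After 1 (visit(Y)): cur=Y back=1 fwd=0
After 2 (back): cur=HOME back=0 fwd=1
After 3 (forward): cur=Y back=1 fwd=0
After 4 (visit(P)): cur=P back=2 fwd=0
After 5 (back): cur=Y back=1 fwd=1

Y 1 1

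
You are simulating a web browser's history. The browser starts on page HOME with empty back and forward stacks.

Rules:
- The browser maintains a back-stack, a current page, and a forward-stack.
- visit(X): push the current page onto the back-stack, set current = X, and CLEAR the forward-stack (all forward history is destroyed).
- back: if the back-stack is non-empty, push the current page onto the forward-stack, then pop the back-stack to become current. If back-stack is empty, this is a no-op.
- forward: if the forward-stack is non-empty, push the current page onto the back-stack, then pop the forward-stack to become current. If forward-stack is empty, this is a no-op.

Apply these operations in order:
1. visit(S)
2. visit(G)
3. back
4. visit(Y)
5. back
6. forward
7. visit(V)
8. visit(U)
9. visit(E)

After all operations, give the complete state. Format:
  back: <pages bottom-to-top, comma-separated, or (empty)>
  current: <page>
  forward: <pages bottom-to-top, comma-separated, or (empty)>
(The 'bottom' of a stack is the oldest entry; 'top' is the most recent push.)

After 1 (visit(S)): cur=S back=1 fwd=0
After 2 (visit(G)): cur=G back=2 fwd=0
After 3 (back): cur=S back=1 fwd=1
After 4 (visit(Y)): cur=Y back=2 fwd=0
After 5 (back): cur=S back=1 fwd=1
After 6 (forward): cur=Y back=2 fwd=0
After 7 (visit(V)): cur=V back=3 fwd=0
After 8 (visit(U)): cur=U back=4 fwd=0
After 9 (visit(E)): cur=E back=5 fwd=0

Answer: back: HOME,S,Y,V,U
current: E
forward: (empty)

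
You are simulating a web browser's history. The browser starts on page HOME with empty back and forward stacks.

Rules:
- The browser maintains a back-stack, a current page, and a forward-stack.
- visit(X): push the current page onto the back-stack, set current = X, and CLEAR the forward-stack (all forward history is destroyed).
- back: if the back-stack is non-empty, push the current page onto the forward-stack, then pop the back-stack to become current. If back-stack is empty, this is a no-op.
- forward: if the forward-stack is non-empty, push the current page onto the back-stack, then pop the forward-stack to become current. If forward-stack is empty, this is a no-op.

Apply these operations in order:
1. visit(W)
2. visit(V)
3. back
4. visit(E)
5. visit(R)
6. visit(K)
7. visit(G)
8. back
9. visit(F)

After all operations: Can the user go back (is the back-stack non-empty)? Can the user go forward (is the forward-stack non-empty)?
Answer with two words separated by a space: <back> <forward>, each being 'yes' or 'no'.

Answer: yes no

Derivation:
After 1 (visit(W)): cur=W back=1 fwd=0
After 2 (visit(V)): cur=V back=2 fwd=0
After 3 (back): cur=W back=1 fwd=1
After 4 (visit(E)): cur=E back=2 fwd=0
After 5 (visit(R)): cur=R back=3 fwd=0
After 6 (visit(K)): cur=K back=4 fwd=0
After 7 (visit(G)): cur=G back=5 fwd=0
After 8 (back): cur=K back=4 fwd=1
After 9 (visit(F)): cur=F back=5 fwd=0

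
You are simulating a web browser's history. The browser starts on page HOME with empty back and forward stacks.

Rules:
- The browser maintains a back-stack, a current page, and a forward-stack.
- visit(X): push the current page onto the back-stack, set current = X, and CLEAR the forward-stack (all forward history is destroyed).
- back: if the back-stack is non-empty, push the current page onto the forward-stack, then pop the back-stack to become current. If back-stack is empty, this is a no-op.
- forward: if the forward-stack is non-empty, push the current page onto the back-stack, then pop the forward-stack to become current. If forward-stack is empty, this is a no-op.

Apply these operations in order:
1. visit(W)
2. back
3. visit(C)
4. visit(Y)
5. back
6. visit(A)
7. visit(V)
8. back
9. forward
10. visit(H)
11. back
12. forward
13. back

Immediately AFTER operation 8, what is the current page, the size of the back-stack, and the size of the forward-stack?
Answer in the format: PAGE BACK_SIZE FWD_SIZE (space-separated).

After 1 (visit(W)): cur=W back=1 fwd=0
After 2 (back): cur=HOME back=0 fwd=1
After 3 (visit(C)): cur=C back=1 fwd=0
After 4 (visit(Y)): cur=Y back=2 fwd=0
After 5 (back): cur=C back=1 fwd=1
After 6 (visit(A)): cur=A back=2 fwd=0
After 7 (visit(V)): cur=V back=3 fwd=0
After 8 (back): cur=A back=2 fwd=1

A 2 1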